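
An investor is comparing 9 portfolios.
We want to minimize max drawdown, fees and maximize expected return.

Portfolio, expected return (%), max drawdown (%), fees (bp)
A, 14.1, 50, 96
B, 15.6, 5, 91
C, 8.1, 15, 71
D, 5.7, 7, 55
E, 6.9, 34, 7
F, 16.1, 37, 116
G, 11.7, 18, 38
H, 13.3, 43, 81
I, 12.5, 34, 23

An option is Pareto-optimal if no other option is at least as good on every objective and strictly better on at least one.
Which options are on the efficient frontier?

B, C, D, E, F, G, H, I

A: dominated by B (expected return 15.6≥14.1, max drawdown 5≤50, fees 91≤96).
B: not dominated (best max drawdown).
C: not dominated.
D: not dominated.
E: not dominated (best fees).
F: not dominated (best expected return).
G: not dominated.
H: not dominated.
I: not dominated.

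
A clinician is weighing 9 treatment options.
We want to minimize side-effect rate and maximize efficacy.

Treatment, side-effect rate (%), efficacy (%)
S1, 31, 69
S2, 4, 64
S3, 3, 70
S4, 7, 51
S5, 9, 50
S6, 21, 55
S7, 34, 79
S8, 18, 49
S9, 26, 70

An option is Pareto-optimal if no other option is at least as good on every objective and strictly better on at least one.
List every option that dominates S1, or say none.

S3: side-effect rate 3≤31, efficacy 70≥69 — dominates S1.
S9: side-effect rate 26≤31, efficacy 70≥69 — dominates S1.
Others (S2, S4, S5, S6, S7, S8) are each worse than S1 on at least one objective.

S3, S9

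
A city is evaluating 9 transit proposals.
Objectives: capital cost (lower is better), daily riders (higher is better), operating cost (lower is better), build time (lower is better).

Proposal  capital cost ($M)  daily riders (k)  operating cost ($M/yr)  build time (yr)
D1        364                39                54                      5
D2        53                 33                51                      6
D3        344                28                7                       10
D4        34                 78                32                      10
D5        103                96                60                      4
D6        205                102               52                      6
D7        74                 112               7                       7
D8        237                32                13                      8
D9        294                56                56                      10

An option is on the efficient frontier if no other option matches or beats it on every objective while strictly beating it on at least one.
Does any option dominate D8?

Yes

D7 vs D8: capital cost 74≤237, daily riders 112≥32, operating cost 7≤13, build time 7≤8 — D7 is at least as good on every objective and strictly better on at least one, so D7 dominates D8.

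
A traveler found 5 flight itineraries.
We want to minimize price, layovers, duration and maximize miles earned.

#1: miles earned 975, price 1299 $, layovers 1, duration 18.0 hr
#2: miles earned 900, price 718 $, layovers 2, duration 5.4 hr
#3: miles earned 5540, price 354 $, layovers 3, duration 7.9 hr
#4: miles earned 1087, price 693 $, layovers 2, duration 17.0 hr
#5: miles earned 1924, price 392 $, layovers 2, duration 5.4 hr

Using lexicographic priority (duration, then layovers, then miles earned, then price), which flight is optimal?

First minimize duration: best is 5.4, kept {#2, #5}.
Then minimize layovers: best is 2, kept {#2, #5}.
Then maximize miles earned: best is 1924, kept {#5}.

#5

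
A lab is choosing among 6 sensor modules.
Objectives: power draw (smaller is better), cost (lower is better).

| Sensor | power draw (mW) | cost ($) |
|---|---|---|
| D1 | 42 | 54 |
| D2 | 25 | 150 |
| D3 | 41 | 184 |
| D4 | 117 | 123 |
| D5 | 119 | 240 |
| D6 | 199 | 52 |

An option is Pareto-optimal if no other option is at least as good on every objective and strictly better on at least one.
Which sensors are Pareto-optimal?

D1, D2, D6

D1: not dominated.
D2: not dominated (best power draw).
D3: dominated by D2 (power draw 25≤41, cost 150≤184).
D4: dominated by D1 (power draw 42≤117, cost 54≤123).
D5: dominated by D1 (power draw 42≤119, cost 54≤240).
D6: not dominated (best cost).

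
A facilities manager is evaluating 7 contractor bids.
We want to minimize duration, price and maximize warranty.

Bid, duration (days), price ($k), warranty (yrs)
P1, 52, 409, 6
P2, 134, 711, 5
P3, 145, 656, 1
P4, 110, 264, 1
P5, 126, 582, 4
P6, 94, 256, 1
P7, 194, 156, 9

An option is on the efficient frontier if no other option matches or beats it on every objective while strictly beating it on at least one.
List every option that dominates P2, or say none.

P1

P1: duration 52≤134, price 409≤711, warranty 6≥5 — dominates P2.
Others (P3, P4, P5, P6, P7) are each worse than P2 on at least one objective.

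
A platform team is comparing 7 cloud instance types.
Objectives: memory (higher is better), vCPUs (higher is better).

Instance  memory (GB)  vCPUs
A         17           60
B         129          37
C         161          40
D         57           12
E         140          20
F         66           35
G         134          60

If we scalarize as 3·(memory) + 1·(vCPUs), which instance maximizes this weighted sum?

C

A: 3·17 + 1·60 = 111
B: 3·129 + 1·37 = 424
C: 3·161 + 1·40 = 523
D: 3·57 + 1·12 = 183
E: 3·140 + 1·20 = 440
F: 3·66 + 1·35 = 233
G: 3·134 + 1·60 = 462
Highest: C at 523.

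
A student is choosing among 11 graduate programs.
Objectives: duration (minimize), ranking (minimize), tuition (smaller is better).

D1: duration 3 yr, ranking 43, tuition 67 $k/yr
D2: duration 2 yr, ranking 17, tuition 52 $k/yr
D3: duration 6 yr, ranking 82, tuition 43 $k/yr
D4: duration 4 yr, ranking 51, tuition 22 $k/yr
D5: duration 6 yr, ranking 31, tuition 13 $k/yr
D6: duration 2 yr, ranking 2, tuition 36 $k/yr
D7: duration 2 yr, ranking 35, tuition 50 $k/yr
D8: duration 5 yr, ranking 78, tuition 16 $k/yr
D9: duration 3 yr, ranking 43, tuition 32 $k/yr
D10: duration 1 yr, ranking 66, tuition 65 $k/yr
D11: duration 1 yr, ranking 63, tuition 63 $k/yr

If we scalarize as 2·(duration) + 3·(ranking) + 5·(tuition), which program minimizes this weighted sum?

D1: 2·3 + 3·43 + 5·67 = 470
D2: 2·2 + 3·17 + 5·52 = 315
D3: 2·6 + 3·82 + 5·43 = 473
D4: 2·4 + 3·51 + 5·22 = 271
D5: 2·6 + 3·31 + 5·13 = 170
D6: 2·2 + 3·2 + 5·36 = 190
D7: 2·2 + 3·35 + 5·50 = 359
D8: 2·5 + 3·78 + 5·16 = 324
D9: 2·3 + 3·43 + 5·32 = 295
D10: 2·1 + 3·66 + 5·65 = 525
D11: 2·1 + 3·63 + 5·63 = 506
Lowest: D5 at 170.

D5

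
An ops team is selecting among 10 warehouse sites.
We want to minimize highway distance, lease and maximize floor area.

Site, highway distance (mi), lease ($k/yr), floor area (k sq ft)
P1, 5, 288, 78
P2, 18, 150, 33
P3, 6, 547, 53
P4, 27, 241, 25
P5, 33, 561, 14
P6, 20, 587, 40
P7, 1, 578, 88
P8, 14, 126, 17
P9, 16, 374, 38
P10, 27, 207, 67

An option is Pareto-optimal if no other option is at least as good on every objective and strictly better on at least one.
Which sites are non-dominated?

P1, P2, P7, P8, P10

P1: not dominated.
P2: not dominated.
P3: dominated by P1 (highway distance 5≤6, lease 288≤547, floor area 78≥53).
P4: dominated by P2 (highway distance 18≤27, lease 150≤241, floor area 33≥25).
P5: dominated by P1 (highway distance 5≤33, lease 288≤561, floor area 78≥14).
P6: dominated by P1 (highway distance 5≤20, lease 288≤587, floor area 78≥40).
P7: not dominated (best highway distance).
P8: not dominated (best lease).
P9: dominated by P1 (highway distance 5≤16, lease 288≤374, floor area 78≥38).
P10: not dominated.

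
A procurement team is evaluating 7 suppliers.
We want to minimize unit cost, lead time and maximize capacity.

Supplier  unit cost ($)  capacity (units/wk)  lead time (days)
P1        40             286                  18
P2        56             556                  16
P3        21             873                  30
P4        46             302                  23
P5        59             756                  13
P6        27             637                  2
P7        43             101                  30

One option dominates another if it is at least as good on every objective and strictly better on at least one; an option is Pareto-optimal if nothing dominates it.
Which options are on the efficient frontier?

P3, P5, P6

P1: dominated by P6 (unit cost 27≤40, capacity 637≥286, lead time 2≤18).
P2: dominated by P6 (unit cost 27≤56, capacity 637≥556, lead time 2≤16).
P3: not dominated (best unit cost).
P4: dominated by P6 (unit cost 27≤46, capacity 637≥302, lead time 2≤23).
P5: not dominated.
P6: not dominated (best lead time).
P7: dominated by P1 (unit cost 40≤43, capacity 286≥101, lead time 18≤30).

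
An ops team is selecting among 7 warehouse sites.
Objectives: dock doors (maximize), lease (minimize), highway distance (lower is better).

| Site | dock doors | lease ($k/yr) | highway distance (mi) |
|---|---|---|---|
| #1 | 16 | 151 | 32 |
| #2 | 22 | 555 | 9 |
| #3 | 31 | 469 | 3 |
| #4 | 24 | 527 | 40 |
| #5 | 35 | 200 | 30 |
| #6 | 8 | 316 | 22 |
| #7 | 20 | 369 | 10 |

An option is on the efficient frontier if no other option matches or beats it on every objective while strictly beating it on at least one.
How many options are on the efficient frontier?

5

#1: not dominated (best lease).
#2: dominated by #3 (dock doors 31≥22, lease 469≤555, highway distance 3≤9).
#3: not dominated (best highway distance).
#4: dominated by #3 (dock doors 31≥24, lease 469≤527, highway distance 3≤40).
#5: not dominated (best dock doors).
#6: not dominated.
#7: not dominated.
Pareto-optimal: #1, #3, #5, #6, #7 → 5.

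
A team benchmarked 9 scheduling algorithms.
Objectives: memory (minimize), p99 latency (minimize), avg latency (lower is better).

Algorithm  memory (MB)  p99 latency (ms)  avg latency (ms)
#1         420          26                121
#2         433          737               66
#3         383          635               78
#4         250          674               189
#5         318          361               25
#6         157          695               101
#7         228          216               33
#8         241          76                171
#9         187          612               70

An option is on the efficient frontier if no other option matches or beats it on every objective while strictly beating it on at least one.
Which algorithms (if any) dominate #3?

#5, #7, #9

#5: memory 318≤383, p99 latency 361≤635, avg latency 25≤78 — dominates #3.
#7: memory 228≤383, p99 latency 216≤635, avg latency 33≤78 — dominates #3.
#9: memory 187≤383, p99 latency 612≤635, avg latency 70≤78 — dominates #3.
Others (#1, #2, #4, #6, #8) are each worse than #3 on at least one objective.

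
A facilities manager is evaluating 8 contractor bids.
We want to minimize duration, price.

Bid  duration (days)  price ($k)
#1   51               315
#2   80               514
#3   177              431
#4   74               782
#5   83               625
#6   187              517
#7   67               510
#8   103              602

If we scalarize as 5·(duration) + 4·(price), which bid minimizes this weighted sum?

#1

#1: 5·51 + 4·315 = 1515
#2: 5·80 + 4·514 = 2456
#3: 5·177 + 4·431 = 2609
#4: 5·74 + 4·782 = 3498
#5: 5·83 + 4·625 = 2915
#6: 5·187 + 4·517 = 3003
#7: 5·67 + 4·510 = 2375
#8: 5·103 + 4·602 = 2923
Lowest: #1 at 1515.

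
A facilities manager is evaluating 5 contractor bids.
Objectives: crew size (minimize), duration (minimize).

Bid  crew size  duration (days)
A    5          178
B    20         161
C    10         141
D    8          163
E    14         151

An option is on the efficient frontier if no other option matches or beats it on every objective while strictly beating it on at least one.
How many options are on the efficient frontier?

A: not dominated (best crew size).
B: dominated by C (crew size 10≤20, duration 141≤161).
C: not dominated (best duration).
D: not dominated.
E: dominated by C (crew size 10≤14, duration 141≤151).
Pareto-optimal: A, C, D → 3.

3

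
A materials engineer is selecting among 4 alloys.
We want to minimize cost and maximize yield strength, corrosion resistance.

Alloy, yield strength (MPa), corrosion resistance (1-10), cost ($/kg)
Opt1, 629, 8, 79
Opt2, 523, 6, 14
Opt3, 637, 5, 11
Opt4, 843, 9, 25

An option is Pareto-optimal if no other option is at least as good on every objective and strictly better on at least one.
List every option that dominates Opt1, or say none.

Opt4: yield strength 843≥629, corrosion resistance 9≥8, cost 25≤79 — dominates Opt1.
Others (Opt2, Opt3) are each worse than Opt1 on at least one objective.

Opt4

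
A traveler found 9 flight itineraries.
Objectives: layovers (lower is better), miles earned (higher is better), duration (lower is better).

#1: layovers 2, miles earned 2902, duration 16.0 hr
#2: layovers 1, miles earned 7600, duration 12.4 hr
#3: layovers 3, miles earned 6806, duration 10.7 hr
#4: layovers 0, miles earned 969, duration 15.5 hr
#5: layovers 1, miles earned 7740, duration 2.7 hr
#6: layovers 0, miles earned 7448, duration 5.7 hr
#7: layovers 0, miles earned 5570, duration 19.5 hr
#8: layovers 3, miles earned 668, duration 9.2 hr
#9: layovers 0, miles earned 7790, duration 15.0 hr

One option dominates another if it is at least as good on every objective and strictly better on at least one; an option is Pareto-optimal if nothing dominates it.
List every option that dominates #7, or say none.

#6, #9

#6: layovers 0≤0, miles earned 7448≥5570, duration 5.7≤19.5 — dominates #7.
#9: layovers 0≤0, miles earned 7790≥5570, duration 15.0≤19.5 — dominates #7.
Others (#1, #2, #3, #4, #5, #8) are each worse than #7 on at least one objective.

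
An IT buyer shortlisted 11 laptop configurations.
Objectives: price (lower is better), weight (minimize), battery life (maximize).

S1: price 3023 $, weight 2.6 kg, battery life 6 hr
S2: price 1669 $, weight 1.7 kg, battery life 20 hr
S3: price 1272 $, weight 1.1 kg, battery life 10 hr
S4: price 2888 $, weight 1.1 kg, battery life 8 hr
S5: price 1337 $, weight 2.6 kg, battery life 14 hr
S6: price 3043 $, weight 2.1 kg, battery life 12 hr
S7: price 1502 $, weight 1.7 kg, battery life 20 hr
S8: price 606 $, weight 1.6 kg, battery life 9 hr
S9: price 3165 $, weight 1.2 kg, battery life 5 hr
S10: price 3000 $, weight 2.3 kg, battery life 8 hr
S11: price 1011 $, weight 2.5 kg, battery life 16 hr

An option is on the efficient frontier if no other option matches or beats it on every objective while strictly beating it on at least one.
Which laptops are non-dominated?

S3, S7, S8, S11

S1: dominated by S2 (price 1669≤3023, weight 1.7≤2.6, battery life 20≥6).
S2: dominated by S7 (price 1502≤1669, weight 1.7≤1.7, battery life 20≥20).
S3: not dominated.
S4: dominated by S3 (price 1272≤2888, weight 1.1≤1.1, battery life 10≥8).
S5: dominated by S11 (price 1011≤1337, weight 2.5≤2.6, battery life 16≥14).
S6: dominated by S2 (price 1669≤3043, weight 1.7≤2.1, battery life 20≥12).
S7: not dominated.
S8: not dominated (best price).
S9: dominated by S3 (price 1272≤3165, weight 1.1≤1.2, battery life 10≥5).
S10: dominated by S2 (price 1669≤3000, weight 1.7≤2.3, battery life 20≥8).
S11: not dominated.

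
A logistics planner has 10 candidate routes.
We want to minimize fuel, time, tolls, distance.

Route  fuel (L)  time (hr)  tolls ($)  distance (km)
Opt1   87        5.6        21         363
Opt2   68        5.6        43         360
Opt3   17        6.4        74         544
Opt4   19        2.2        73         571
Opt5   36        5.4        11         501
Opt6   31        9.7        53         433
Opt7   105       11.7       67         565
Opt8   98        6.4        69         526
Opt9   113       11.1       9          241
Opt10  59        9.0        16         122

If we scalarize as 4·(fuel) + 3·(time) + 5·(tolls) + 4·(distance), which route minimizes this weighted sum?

Opt1: 4·87 + 3·5.6 + 5·21 + 4·363 = 1921.8
Opt2: 4·68 + 3·5.6 + 5·43 + 4·360 = 1943.8
Opt3: 4·17 + 3·6.4 + 5·74 + 4·544 = 2633.2
Opt4: 4·19 + 3·2.2 + 5·73 + 4·571 = 2731.6
Opt5: 4·36 + 3·5.4 + 5·11 + 4·501 = 2219.2
Opt6: 4·31 + 3·9.7 + 5·53 + 4·433 = 2150.1
Opt7: 4·105 + 3·11.7 + 5·67 + 4·565 = 3050.1
Opt8: 4·98 + 3·6.4 + 5·69 + 4·526 = 2860.2
Opt9: 4·113 + 3·11.1 + 5·9 + 4·241 = 1494.3
Opt10: 4·59 + 3·9.0 + 5·16 + 4·122 = 831.0
Lowest: Opt10 at 831.0.

Opt10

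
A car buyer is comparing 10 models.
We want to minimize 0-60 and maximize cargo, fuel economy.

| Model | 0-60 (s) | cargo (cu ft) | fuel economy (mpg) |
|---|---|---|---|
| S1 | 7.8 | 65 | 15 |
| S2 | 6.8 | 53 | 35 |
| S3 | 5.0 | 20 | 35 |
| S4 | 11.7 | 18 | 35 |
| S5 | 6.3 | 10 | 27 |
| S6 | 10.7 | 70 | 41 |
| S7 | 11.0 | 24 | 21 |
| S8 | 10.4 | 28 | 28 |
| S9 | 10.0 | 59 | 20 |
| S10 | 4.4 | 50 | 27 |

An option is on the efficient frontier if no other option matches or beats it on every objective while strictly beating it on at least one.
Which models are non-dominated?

S1, S2, S3, S6, S9, S10

S1: not dominated.
S2: not dominated.
S3: not dominated.
S4: dominated by S2 (0-60 6.8≤11.7, cargo 53≥18, fuel economy 35≥35).
S5: dominated by S3 (0-60 5.0≤6.3, cargo 20≥10, fuel economy 35≥27).
S6: not dominated (best cargo).
S7: dominated by S2 (0-60 6.8≤11.0, cargo 53≥24, fuel economy 35≥21).
S8: dominated by S2 (0-60 6.8≤10.4, cargo 53≥28, fuel economy 35≥28).
S9: not dominated.
S10: not dominated (best 0-60).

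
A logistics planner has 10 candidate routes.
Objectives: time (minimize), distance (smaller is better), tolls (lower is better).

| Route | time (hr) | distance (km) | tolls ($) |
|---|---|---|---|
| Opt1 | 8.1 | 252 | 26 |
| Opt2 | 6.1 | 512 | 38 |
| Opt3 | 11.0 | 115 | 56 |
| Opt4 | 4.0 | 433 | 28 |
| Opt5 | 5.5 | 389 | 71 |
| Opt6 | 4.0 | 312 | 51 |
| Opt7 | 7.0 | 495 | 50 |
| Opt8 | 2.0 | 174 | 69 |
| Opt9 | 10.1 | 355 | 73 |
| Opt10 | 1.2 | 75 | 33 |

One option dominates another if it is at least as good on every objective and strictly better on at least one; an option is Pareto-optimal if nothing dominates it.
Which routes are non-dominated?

Opt1, Opt4, Opt10

Opt1: not dominated (best tolls).
Opt2: dominated by Opt4 (time 4.0≤6.1, distance 433≤512, tolls 28≤38).
Opt3: dominated by Opt10 (time 1.2≤11.0, distance 75≤115, tolls 33≤56).
Opt4: not dominated.
Opt5: dominated by Opt6 (time 4.0≤5.5, distance 312≤389, tolls 51≤71).
Opt6: dominated by Opt10 (time 1.2≤4.0, distance 75≤312, tolls 33≤51).
Opt7: dominated by Opt4 (time 4.0≤7.0, distance 433≤495, tolls 28≤50).
Opt8: dominated by Opt10 (time 1.2≤2.0, distance 75≤174, tolls 33≤69).
Opt9: dominated by Opt1 (time 8.1≤10.1, distance 252≤355, tolls 26≤73).
Opt10: not dominated (best time).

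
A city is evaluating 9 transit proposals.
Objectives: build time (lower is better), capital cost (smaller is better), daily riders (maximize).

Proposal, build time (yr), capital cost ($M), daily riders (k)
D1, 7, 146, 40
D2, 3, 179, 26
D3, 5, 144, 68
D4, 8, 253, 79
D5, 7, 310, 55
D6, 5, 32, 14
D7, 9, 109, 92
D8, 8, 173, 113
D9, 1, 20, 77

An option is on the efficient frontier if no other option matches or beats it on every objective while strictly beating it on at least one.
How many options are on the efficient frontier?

D1: dominated by D3 (build time 5≤7, capital cost 144≤146, daily riders 68≥40).
D2: dominated by D9 (build time 1≤3, capital cost 20≤179, daily riders 77≥26).
D3: dominated by D9 (build time 1≤5, capital cost 20≤144, daily riders 77≥68).
D4: dominated by D8 (build time 8≤8, capital cost 173≤253, daily riders 113≥79).
D5: dominated by D3 (build time 5≤7, capital cost 144≤310, daily riders 68≥55).
D6: dominated by D9 (build time 1≤5, capital cost 20≤32, daily riders 77≥14).
D7: not dominated.
D8: not dominated (best daily riders).
D9: not dominated (best build time).
Pareto-optimal: D7, D8, D9 → 3.

3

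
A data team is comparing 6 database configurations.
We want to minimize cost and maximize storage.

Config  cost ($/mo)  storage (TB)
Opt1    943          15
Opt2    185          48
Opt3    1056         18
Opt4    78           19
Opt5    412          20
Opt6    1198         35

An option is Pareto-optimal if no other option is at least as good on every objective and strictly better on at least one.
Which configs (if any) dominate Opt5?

Opt2: cost 185≤412, storage 48≥20 — dominates Opt5.
Others (Opt1, Opt3, Opt4, Opt6) are each worse than Opt5 on at least one objective.

Opt2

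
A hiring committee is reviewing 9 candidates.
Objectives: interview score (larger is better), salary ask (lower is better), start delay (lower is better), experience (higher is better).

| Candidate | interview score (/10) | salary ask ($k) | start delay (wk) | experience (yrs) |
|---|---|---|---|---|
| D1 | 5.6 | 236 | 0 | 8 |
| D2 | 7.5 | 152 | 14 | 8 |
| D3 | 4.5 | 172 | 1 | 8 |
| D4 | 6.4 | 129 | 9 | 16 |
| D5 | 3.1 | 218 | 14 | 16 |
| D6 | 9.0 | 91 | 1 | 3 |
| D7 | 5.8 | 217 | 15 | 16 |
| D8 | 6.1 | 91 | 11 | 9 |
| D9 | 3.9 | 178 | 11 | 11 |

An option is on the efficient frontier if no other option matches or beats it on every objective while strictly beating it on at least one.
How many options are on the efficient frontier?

6

D1: not dominated (best start delay).
D2: not dominated.
D3: not dominated.
D4: not dominated.
D5: dominated by D4 (interview score 6.4≥3.1, salary ask 129≤218, start delay 9≤14, experience 16≥16).
D6: not dominated (best interview score).
D7: dominated by D4 (interview score 6.4≥5.8, salary ask 129≤217, start delay 9≤15, experience 16≥16).
D8: not dominated.
D9: dominated by D4 (interview score 6.4≥3.9, salary ask 129≤178, start delay 9≤11, experience 16≥11).
Pareto-optimal: D1, D2, D3, D4, D6, D8 → 6.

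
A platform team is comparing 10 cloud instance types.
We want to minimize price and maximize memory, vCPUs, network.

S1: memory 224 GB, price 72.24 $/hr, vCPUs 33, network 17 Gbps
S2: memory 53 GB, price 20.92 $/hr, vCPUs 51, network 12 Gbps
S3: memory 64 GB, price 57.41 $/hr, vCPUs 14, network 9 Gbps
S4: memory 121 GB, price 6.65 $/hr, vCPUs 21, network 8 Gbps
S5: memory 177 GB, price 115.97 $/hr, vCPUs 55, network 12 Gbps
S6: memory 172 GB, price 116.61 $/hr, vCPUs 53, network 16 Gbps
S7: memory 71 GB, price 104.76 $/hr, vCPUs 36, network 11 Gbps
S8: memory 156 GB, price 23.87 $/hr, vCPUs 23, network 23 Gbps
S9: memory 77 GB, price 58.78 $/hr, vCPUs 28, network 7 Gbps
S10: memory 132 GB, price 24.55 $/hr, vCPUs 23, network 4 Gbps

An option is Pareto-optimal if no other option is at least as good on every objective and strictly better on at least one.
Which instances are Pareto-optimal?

S1: not dominated (best memory).
S2: not dominated.
S3: dominated by S8 (memory 156≥64, price 23.87≤57.41, vCPUs 23≥14, network 23≥9).
S4: not dominated (best price).
S5: not dominated (best vCPUs).
S6: not dominated.
S7: not dominated.
S8: not dominated (best network).
S9: not dominated.
S10: dominated by S8 (memory 156≥132, price 23.87≤24.55, vCPUs 23≥23, network 23≥4).

S1, S2, S4, S5, S6, S7, S8, S9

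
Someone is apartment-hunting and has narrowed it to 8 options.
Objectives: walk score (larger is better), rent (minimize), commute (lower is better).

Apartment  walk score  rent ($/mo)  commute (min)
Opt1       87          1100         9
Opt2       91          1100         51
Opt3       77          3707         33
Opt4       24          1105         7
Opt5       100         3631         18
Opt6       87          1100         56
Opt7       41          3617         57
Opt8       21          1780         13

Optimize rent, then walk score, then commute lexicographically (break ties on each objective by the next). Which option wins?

Opt2

First minimize rent: best is 1100, kept {Opt1, Opt2, Opt6}.
Then maximize walk score: best is 91, kept {Opt2}.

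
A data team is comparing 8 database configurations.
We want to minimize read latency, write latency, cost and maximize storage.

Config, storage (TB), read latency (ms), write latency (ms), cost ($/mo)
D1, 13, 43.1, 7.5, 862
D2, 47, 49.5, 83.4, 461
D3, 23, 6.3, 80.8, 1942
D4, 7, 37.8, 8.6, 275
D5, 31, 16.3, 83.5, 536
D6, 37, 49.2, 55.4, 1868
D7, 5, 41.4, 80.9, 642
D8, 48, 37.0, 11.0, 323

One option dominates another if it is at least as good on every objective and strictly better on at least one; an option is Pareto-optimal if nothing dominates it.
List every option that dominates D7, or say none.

D4, D8

D4: storage 7≥5, read latency 37.8≤41.4, write latency 8.6≤80.9, cost 275≤642 — dominates D7.
D8: storage 48≥5, read latency 37.0≤41.4, write latency 11.0≤80.9, cost 323≤642 — dominates D7.
Others (D1, D2, D3, D5, D6) are each worse than D7 on at least one objective.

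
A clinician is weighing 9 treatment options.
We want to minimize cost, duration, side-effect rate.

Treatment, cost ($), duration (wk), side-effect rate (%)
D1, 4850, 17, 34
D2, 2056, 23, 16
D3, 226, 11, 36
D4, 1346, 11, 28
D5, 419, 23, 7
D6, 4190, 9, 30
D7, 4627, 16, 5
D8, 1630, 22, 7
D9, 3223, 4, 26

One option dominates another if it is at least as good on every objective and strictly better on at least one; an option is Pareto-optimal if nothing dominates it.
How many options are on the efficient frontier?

6

D1: dominated by D4 (cost 1346≤4850, duration 11≤17, side-effect rate 28≤34).
D2: dominated by D5 (cost 419≤2056, duration 23≤23, side-effect rate 7≤16).
D3: not dominated (best cost).
D4: not dominated.
D5: not dominated.
D6: dominated by D9 (cost 3223≤4190, duration 4≤9, side-effect rate 26≤30).
D7: not dominated (best side-effect rate).
D8: not dominated.
D9: not dominated (best duration).
Pareto-optimal: D3, D4, D5, D7, D8, D9 → 6.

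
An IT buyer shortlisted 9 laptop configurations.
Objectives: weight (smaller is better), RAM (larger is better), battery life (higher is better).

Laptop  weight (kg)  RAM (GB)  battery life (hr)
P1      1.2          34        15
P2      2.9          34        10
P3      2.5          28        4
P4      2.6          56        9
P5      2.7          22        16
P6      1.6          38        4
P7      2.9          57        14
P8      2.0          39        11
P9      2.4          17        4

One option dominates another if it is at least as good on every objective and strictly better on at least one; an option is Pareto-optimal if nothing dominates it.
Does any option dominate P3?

Yes

P1 vs P3: weight 1.2≤2.5, RAM 34≥28, battery life 15≥4 — P1 is at least as good on every objective and strictly better on at least one, so P1 dominates P3.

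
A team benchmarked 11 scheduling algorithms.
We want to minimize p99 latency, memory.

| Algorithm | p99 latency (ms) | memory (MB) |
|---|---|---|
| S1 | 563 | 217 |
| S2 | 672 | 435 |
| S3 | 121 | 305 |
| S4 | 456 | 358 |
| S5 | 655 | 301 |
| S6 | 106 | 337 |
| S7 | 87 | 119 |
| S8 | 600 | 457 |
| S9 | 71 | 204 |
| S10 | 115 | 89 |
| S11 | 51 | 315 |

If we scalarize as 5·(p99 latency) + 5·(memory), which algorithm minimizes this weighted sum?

S1: 5·563 + 5·217 = 3900
S2: 5·672 + 5·435 = 5535
S3: 5·121 + 5·305 = 2130
S4: 5·456 + 5·358 = 4070
S5: 5·655 + 5·301 = 4780
S6: 5·106 + 5·337 = 2215
S7: 5·87 + 5·119 = 1030
S8: 5·600 + 5·457 = 5285
S9: 5·71 + 5·204 = 1375
S10: 5·115 + 5·89 = 1020
S11: 5·51 + 5·315 = 1830
Lowest: S10 at 1020.

S10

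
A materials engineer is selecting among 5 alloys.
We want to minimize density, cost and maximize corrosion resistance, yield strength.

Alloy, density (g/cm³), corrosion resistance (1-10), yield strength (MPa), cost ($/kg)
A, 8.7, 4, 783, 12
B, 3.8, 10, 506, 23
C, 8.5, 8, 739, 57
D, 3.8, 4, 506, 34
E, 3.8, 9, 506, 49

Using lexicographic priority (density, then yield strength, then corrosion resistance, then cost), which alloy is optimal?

First minimize density: best is 3.8, kept {B, D, E}.
Then maximize yield strength: best is 506, kept {B, D, E}.
Then maximize corrosion resistance: best is 10, kept {B}.

B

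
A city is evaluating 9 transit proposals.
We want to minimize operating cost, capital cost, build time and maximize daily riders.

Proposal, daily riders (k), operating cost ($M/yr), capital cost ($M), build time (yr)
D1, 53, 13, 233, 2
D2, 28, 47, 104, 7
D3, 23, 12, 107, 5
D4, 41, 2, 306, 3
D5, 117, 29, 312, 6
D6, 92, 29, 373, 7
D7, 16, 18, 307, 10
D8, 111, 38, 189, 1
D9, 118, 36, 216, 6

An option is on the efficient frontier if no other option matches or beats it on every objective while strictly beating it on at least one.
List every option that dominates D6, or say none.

D5

D5: daily riders 117≥92, operating cost 29≤29, capital cost 312≤373, build time 6≤7 — dominates D6.
Others (D1, D2, D3, D4, D7, D8, D9) are each worse than D6 on at least one objective.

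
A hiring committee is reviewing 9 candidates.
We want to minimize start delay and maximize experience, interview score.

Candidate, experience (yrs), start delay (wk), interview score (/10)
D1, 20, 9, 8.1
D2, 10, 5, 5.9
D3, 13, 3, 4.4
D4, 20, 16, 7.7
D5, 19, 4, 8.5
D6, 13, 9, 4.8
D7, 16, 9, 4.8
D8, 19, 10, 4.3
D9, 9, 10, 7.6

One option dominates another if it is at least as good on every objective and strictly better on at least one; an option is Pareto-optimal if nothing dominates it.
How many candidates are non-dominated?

3

D1: not dominated.
D2: dominated by D5 (experience 19≥10, start delay 4≤5, interview score 8.5≥5.9).
D3: not dominated (best start delay).
D4: dominated by D1 (experience 20≥20, start delay 9≤16, interview score 8.1≥7.7).
D5: not dominated (best interview score).
D6: dominated by D1 (experience 20≥13, start delay 9≤9, interview score 8.1≥4.8).
D7: dominated by D1 (experience 20≥16, start delay 9≤9, interview score 8.1≥4.8).
D8: dominated by D1 (experience 20≥19, start delay 9≤10, interview score 8.1≥4.3).
D9: dominated by D1 (experience 20≥9, start delay 9≤10, interview score 8.1≥7.6).
Pareto-optimal: D1, D3, D5 → 3.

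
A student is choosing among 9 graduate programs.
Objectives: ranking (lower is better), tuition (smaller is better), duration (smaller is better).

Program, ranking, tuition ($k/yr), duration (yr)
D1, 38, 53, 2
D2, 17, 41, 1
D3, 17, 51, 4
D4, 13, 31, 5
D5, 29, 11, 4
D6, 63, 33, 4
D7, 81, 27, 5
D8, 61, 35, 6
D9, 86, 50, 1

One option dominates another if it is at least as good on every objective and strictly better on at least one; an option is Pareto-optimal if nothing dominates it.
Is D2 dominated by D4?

No

D4 vs D2: D4 is worse on duration (5 vs 1), so it does not dominate D2.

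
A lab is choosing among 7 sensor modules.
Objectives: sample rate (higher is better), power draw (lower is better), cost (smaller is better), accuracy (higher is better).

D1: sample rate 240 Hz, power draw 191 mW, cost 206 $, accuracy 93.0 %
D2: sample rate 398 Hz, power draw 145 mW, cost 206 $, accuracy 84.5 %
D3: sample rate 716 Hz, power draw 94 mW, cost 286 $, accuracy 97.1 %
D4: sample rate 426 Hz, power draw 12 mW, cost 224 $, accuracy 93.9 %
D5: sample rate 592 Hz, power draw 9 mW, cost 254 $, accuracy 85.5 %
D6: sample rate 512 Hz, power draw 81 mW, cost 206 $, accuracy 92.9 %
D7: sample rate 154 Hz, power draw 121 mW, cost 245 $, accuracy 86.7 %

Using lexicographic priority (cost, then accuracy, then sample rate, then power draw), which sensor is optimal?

D1

First minimize cost: best is 206, kept {D1, D2, D6}.
Then maximize accuracy: best is 93.0, kept {D1}.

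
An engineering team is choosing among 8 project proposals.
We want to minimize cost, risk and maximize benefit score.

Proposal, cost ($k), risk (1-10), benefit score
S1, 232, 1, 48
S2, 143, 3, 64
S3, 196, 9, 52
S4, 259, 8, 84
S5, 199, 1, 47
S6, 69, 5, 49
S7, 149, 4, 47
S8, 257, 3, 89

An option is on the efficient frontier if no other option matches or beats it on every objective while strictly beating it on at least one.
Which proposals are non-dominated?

S1: not dominated.
S2: not dominated.
S3: dominated by S2 (cost 143≤196, risk 3≤9, benefit score 64≥52).
S4: dominated by S8 (cost 257≤259, risk 3≤8, benefit score 89≥84).
S5: not dominated.
S6: not dominated (best cost).
S7: dominated by S2 (cost 143≤149, risk 3≤4, benefit score 64≥47).
S8: not dominated (best benefit score).

S1, S2, S5, S6, S8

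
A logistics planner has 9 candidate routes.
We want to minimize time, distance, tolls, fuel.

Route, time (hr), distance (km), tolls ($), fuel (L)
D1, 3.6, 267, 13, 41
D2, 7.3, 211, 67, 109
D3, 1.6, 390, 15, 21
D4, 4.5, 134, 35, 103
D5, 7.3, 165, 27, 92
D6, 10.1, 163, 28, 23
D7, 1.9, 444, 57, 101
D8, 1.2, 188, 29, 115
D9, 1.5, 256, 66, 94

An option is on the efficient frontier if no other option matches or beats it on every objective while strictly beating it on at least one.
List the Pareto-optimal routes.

D1: not dominated (best tolls).
D2: dominated by D4 (time 4.5≤7.3, distance 134≤211, tolls 35≤67, fuel 103≤109).
D3: not dominated (best fuel).
D4: not dominated (best distance).
D5: not dominated.
D6: not dominated.
D7: dominated by D3 (time 1.6≤1.9, distance 390≤444, tolls 15≤57, fuel 21≤101).
D8: not dominated (best time).
D9: not dominated.

D1, D3, D4, D5, D6, D8, D9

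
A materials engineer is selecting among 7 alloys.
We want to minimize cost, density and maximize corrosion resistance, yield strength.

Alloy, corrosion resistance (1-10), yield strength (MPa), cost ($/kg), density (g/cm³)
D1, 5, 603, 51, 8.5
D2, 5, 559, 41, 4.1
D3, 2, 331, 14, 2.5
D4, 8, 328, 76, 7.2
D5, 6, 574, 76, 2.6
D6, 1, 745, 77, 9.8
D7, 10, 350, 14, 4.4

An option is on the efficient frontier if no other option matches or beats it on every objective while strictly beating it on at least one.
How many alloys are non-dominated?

D1: not dominated.
D2: not dominated.
D3: not dominated (best density).
D4: dominated by D7 (corrosion resistance 10≥8, yield strength 350≥328, cost 14≤76, density 4.4≤7.2).
D5: not dominated.
D6: not dominated (best yield strength).
D7: not dominated (best corrosion resistance).
Pareto-optimal: D1, D2, D3, D5, D6, D7 → 6.

6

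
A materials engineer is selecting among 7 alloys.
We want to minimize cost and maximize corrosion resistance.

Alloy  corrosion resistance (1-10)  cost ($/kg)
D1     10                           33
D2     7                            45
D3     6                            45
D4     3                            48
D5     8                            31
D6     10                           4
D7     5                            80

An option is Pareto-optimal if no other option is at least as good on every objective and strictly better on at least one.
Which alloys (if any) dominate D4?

D1: corrosion resistance 10≥3, cost 33≤48 — dominates D4.
D2: corrosion resistance 7≥3, cost 45≤48 — dominates D4.
D3: corrosion resistance 6≥3, cost 45≤48 — dominates D4.
D5: corrosion resistance 8≥3, cost 31≤48 — dominates D4.
D6: corrosion resistance 10≥3, cost 4≤48 — dominates D4.
Others (D7) are each worse than D4 on at least one objective.

D1, D2, D3, D5, D6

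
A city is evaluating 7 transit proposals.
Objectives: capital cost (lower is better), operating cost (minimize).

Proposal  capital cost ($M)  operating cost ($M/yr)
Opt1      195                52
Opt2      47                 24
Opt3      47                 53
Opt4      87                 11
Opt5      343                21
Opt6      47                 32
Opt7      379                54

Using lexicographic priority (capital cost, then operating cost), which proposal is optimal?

Opt2

First minimize capital cost: best is 47, kept {Opt2, Opt3, Opt6}.
Then minimize operating cost: best is 24, kept {Opt2}.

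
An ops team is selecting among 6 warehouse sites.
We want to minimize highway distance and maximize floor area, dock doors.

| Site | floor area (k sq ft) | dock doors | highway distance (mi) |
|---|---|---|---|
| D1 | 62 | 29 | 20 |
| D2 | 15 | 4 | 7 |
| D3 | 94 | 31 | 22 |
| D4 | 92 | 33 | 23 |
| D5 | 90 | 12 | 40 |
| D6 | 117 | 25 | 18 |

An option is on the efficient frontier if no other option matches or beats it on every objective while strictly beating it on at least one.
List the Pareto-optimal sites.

D1: not dominated.
D2: not dominated (best highway distance).
D3: not dominated.
D4: not dominated (best dock doors).
D5: dominated by D3 (floor area 94≥90, dock doors 31≥12, highway distance 22≤40).
D6: not dominated (best floor area).

D1, D2, D3, D4, D6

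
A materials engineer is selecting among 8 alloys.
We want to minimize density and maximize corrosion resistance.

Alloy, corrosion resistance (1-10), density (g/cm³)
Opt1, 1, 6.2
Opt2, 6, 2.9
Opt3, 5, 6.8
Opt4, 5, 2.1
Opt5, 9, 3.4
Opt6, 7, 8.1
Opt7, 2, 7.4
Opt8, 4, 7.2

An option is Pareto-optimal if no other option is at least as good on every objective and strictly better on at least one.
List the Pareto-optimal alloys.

Opt2, Opt4, Opt5

Opt1: dominated by Opt2 (corrosion resistance 6≥1, density 2.9≤6.2).
Opt2: not dominated.
Opt3: dominated by Opt2 (corrosion resistance 6≥5, density 2.9≤6.8).
Opt4: not dominated (best density).
Opt5: not dominated (best corrosion resistance).
Opt6: dominated by Opt5 (corrosion resistance 9≥7, density 3.4≤8.1).
Opt7: dominated by Opt2 (corrosion resistance 6≥2, density 2.9≤7.4).
Opt8: dominated by Opt2 (corrosion resistance 6≥4, density 2.9≤7.2).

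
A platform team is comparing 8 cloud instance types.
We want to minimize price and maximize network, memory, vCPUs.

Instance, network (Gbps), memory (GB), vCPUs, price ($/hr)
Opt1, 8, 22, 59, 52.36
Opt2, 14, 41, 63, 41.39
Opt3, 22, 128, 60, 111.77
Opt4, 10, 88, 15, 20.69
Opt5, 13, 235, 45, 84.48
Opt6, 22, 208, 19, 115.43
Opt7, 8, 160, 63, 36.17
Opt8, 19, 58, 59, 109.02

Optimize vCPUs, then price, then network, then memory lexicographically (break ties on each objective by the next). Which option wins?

First maximize vCPUs: best is 63, kept {Opt2, Opt7}.
Then minimize price: best is 36.17, kept {Opt7}.

Opt7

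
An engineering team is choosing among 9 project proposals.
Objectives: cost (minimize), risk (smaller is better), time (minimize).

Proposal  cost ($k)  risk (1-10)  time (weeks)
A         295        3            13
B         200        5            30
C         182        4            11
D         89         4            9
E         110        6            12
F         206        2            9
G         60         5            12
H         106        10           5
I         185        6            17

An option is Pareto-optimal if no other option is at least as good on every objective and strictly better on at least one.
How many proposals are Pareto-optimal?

4

A: dominated by F (cost 206≤295, risk 2≤3, time 9≤13).
B: dominated by C (cost 182≤200, risk 4≤5, time 11≤30).
C: dominated by D (cost 89≤182, risk 4≤4, time 9≤11).
D: not dominated.
E: dominated by D (cost 89≤110, risk 4≤6, time 9≤12).
F: not dominated (best risk).
G: not dominated (best cost).
H: not dominated (best time).
I: dominated by C (cost 182≤185, risk 4≤6, time 11≤17).
Pareto-optimal: D, F, G, H → 4.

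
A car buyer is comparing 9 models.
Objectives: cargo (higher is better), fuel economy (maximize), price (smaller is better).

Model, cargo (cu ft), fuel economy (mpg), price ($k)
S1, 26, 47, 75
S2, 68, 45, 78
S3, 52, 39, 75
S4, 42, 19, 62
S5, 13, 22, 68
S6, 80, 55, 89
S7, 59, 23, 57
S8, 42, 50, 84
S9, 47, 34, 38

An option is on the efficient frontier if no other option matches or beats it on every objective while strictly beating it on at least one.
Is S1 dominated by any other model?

S2: worse on fuel economy (45 vs 47).
S3: worse on fuel economy (39 vs 47).
S4: worse on fuel economy (19 vs 47).
S5: worse on cargo (13 vs 26).
S6: worse on price (89 vs 75).
S7: worse on fuel economy (23 vs 47).
S8: worse on price (84 vs 75).
S9: worse on fuel economy (34 vs 47).
No option is at least as good as S1 on every objective and strictly better on one.

No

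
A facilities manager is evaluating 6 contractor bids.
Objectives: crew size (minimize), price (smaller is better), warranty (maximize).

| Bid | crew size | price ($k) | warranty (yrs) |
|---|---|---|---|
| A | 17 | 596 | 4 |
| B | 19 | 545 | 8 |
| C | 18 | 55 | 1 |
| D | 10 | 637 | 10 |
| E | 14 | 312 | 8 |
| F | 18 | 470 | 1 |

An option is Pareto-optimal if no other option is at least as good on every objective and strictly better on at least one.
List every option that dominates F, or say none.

C: crew size 18≤18, price 55≤470, warranty 1≥1 — dominates F.
E: crew size 14≤18, price 312≤470, warranty 8≥1 — dominates F.
Others (A, B, D) are each worse than F on at least one objective.

C, E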